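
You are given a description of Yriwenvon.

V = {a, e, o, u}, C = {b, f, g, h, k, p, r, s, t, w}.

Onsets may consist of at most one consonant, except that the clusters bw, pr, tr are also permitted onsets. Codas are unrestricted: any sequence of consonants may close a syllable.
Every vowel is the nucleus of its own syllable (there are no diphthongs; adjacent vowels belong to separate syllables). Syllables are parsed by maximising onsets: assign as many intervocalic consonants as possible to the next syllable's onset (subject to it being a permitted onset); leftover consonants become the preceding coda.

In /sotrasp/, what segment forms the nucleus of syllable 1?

The vowels are o, a — 2 nuclei, so 2 syllables.
The first nucleus (vowel 1 from the left) is /o/.

o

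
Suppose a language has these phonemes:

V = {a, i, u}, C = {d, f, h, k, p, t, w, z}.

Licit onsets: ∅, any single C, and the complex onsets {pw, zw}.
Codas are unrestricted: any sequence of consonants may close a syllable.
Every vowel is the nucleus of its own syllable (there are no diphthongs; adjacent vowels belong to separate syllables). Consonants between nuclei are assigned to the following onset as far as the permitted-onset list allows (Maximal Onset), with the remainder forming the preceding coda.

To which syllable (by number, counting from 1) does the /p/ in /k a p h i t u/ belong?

The vowels are a, i, u — 3 nuclei, so 3 syllables.
σ1/σ2 boundary: /ph/ splits as /p/ + /h/ (/h/ is the longest suffix that is a licit onset).
σ2/σ3 boundary: /t/ → onset of the next syllable (single consonants are always licit onsets).
Syllabification: kap.hi.tu.
The /p/ is in the coda of syllable 1 (/kap/).

1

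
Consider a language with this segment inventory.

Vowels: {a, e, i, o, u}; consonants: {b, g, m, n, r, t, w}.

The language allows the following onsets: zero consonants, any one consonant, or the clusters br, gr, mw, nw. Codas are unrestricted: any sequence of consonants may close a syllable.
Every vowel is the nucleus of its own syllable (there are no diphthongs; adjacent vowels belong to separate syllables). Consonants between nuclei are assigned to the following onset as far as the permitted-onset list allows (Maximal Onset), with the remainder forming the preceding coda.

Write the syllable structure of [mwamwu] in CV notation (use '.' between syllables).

CCV.CCV

The vowels are a, u — 2 nuclei, so 2 syllables.
/a…u/ gap (V1→V2): /mw/ is a licit onset in full, so it all attaches to the next syllable.
Result: mwa.mwu.
Mapping each syllable to C/V: /mwa/ → CCV, /mwu/ → CCV.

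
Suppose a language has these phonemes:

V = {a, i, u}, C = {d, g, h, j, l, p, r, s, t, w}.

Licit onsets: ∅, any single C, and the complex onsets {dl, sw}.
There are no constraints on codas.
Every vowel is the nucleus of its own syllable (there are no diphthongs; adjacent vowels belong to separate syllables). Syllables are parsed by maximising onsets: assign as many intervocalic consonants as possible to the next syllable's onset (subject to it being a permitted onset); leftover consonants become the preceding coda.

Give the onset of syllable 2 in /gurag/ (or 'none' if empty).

r

Vowels present: u, a; each is a nucleus, giving 2 syllables.
σ1/σ2 boundary: /r/ → onset of the next syllable (single consonants are always licit onsets).
Putting it together: gu.rag.
Syllable 2 is /rag/: onset /r/, nucleus /a/, coda /g/.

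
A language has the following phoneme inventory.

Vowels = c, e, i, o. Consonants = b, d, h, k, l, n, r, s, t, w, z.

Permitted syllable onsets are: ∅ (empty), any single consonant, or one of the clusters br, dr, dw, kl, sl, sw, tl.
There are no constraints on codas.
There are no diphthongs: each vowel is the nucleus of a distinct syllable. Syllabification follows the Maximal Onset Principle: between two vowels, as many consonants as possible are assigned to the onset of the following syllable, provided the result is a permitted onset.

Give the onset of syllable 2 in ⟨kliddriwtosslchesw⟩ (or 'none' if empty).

Nuclei (vowels): i, i, o, c, e → 5 syllables.
Between /i/ (V1) and /i/ (V2): /ddr/; trying suffixes from longest down, /dr/ is the first permitted one, so coda /d/ | onset /dr/.
Between /i/ (V2) and /o/ (V3): /wt/ — longest licit onset from the right is /t/, leaving /w/ as coda.
Between /o/ (V3) and /c/ (V4): /ssl/; trying suffixes from longest down, /sl/ is the first permitted one, so coda /s/ | onset /sl/.
Between /c/ (V4) and /e/ (V5): just /h/ — single C goes to the following onset.
Syllabification: klid.driw.tos.slc.hesw.
Syllable 2 is /driw/: onset /dr/, nucleus /i/, coda /w/.

dr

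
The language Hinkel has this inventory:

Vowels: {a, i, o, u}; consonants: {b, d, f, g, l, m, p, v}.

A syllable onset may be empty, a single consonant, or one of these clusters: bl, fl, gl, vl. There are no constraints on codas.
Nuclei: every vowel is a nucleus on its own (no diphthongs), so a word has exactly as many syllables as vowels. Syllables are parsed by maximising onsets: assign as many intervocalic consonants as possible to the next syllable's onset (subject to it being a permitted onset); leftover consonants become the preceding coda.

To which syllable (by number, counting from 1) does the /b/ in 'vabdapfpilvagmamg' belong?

The vowels are a, a, i, a, a — 5 nuclei, so 5 syllables.
/a…a/ gap (V1→V2): /bd/; trying suffixes from longest down, /d/ is the first permitted one, so coda /b/ | onset /d/.
/a…i/ gap (V2→V3): /pfp/ splits as /pf/ + /p/ (/p/ is the longest suffix that is a licit onset).
/i…a/ gap (V3→V4): cluster /lv/ — the longest permitted-onset suffix is /v/; onset = /v/, preceding coda = /l/.
/a…a/ gap (V4→V5): /gm/ — longest licit onset from the right is /m/, leaving /g/ as coda.
Syllabification: vab.dapf.pil.vag.mamg.
The /b/ is in the coda of syllable 1 (/vab/).

1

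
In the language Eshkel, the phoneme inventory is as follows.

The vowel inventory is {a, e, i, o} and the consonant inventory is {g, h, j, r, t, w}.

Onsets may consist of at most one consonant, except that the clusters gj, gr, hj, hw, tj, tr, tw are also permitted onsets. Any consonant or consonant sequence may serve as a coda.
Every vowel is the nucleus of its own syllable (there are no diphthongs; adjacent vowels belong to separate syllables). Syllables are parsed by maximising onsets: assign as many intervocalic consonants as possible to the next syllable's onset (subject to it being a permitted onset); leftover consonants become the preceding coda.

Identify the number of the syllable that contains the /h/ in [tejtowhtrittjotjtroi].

The vowels are e, o, i, o, o, i — 6 nuclei, so 6 syllables.
σ1/σ2 boundary: /jt/; trying suffixes from longest down, /t/ is the first permitted one, so coda /j/ | onset /t/.
σ2/σ3 boundary: /whtr/ splits as /wh/ + /tr/ (/tr/ is the longest suffix that is a licit onset).
σ3/σ4 boundary: /ttj/ splits as /t/ + /tj/ (/tj/ is the longest suffix that is a licit onset).
σ4/σ5 boundary: /tjtr/ — longest licit onset from the right is /tr/, leaving /tj/ as coda.
σ5/σ6 boundary: no consonants, so the boundary falls immediately after /o/.
Putting it together: tej.towh.trit.tjotj.tro.i.
The /h/ is in the coda of syllable 2 (/towh/).

2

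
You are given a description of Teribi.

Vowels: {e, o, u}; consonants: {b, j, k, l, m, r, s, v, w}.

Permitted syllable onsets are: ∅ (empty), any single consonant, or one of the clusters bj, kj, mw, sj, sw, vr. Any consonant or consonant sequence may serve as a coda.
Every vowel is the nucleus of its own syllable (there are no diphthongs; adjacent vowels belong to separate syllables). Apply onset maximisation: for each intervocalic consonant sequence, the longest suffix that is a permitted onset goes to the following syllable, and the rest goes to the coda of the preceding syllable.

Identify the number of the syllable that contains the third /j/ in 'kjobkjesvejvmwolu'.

Vowels present: o, e, e, o, u; each is a nucleus, giving 5 syllables.
σ1/σ2 boundary: /bkj/ splits as /b/ + /kj/ (/kj/ is the longest suffix that is a licit onset).
σ2/σ3 boundary: /sv/ — longest licit onset from the right is /v/, leaving /s/ as coda.
σ3/σ4 boundary: /jvmw/; trying suffixes from longest down, /mw/ is the first permitted one, so coda /jv/ | onset /mw/.
σ4/σ5 boundary: /l/ → onset of the next syllable (single consonants are always licit onsets).
Result: kjob.kjes.vejv.mwo.lu.
The third /j/ is in the coda of syllable 3 (/vejv/).

3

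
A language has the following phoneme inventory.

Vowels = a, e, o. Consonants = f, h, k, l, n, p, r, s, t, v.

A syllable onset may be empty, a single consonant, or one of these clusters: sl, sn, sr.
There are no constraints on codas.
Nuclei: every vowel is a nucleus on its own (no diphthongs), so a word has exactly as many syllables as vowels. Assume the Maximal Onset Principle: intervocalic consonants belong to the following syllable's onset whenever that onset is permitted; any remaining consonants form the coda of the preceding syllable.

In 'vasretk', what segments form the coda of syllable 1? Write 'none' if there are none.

none

Vowels present: a, e; each is a nucleus, giving 2 syllables.
/a…e/ gap (V1→V2): /sr/ is a licit onset in full, so it all attaches to the next syllable.
Result: va.sretk.
Syllable 1 is /va/: onset /v/, nucleus /a/, coda ∅.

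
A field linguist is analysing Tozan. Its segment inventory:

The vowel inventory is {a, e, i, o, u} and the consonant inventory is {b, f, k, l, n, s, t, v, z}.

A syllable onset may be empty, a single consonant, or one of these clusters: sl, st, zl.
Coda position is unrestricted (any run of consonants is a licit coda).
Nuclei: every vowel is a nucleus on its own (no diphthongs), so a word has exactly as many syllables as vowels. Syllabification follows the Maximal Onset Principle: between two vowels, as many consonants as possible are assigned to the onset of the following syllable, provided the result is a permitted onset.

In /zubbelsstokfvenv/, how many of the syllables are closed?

4

Vowels present: u, e, o, e; each is a nucleus, giving 4 syllables.
σ1/σ2 boundary: /bb/; trying suffixes from longest down, /b/ is the first permitted one, so coda /b/ | onset /b/.
σ2/σ3 boundary: /lsst/ splits as /ls/ + /st/ (/st/ is the longest suffix that is a licit onset).
σ3/σ4 boundary: /kfv/ — longest licit onset from the right is /v/, leaving /kf/ as coda.
Result: zub.bels.stokf.venv.
Classifying each syllable: /zub/ (closed), /bels/ (closed), /stokf/ (closed), /venv/ (closed).
Closed syllables: 4.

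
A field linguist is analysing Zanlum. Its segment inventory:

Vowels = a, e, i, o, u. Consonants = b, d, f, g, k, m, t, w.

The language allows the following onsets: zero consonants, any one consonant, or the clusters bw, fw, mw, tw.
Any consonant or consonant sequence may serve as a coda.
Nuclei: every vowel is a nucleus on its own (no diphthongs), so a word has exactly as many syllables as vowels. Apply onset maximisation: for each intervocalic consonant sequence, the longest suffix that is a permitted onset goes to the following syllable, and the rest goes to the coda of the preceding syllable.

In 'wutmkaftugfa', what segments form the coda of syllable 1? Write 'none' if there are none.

Vowels present: u, a, u, a; each is a nucleus, giving 4 syllables.
Between /u/ (V1) and /a/ (V2): /tmk/; trying suffixes from longest down, /k/ is the first permitted one, so coda /tm/ | onset /k/.
Between /a/ (V2) and /u/ (V3): /ft/ splits as /f/ + /t/ (/t/ is the longest suffix that is a licit onset).
Between /u/ (V3) and /a/ (V4): /gf/ splits as /g/ + /f/ (/f/ is the longest suffix that is a licit onset).
So the parse is wutm.kaf.tug.fa.
Syllable 1 is /wutm/: onset /w/, nucleus /u/, coda /tm/.

tm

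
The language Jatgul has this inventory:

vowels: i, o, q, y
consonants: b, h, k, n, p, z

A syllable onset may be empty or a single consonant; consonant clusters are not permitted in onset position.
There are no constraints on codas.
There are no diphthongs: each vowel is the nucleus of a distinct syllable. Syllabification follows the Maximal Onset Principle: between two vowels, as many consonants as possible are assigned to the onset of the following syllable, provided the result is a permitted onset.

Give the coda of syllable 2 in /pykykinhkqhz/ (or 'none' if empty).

Nuclei (vowels): y, y, i, q → 4 syllables.
Between /y/ (V1) and /y/ (V2): /k/ → onset of the next syllable (single consonants are always licit onsets).
Between /y/ (V2) and /i/ (V3): /k/ → onset of the next syllable (single consonants are always licit onsets).
Between /i/ (V3) and /q/ (V4): /nhk/ — longest licit onset from the right is /k/, leaving /nh/ as coda.
So the parse is py.ky.kinh.kqhz.
Syllable 2 is /ky/: onset /k/, nucleus /y/, coda ∅.

none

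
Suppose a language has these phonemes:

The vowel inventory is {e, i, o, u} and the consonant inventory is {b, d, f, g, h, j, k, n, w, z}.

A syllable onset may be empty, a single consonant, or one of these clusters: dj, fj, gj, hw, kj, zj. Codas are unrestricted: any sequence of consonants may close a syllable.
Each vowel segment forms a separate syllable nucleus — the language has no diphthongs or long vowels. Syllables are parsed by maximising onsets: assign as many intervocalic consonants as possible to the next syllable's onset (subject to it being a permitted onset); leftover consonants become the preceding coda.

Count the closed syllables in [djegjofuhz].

Vowels present: e, o, u; each is a nucleus, giving 3 syllables.
Between /e/ (V1) and /o/ (V2): cluster /gj/ — /gj/ is itself a permitted onset, so the whole cluster goes right; preceding coda = ∅.
Between /o/ (V2) and /u/ (V3): /f/ is a single consonant, so it becomes the next onset.
Result: dje.gjo.fuhz.
Classifying each syllable: /dje/ (open), /gjo/ (open), /fuhz/ (closed).
Closed syllables: 1.

1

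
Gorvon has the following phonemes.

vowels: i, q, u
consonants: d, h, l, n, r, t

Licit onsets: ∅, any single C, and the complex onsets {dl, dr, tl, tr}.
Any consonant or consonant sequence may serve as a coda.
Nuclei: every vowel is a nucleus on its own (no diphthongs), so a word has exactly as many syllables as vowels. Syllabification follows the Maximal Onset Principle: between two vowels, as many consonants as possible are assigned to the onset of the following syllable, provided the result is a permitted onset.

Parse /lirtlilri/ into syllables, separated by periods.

lir.tlil.ri

Nuclei (vowels): i, i, i → 3 syllables.
σ1/σ2 boundary: /rtl/; trying suffixes from longest down, /tl/ is the first permitted one, so coda /r/ | onset /tl/.
σ2/σ3 boundary: /lr/ — longest licit onset from the right is /r/, leaving /l/ as coda.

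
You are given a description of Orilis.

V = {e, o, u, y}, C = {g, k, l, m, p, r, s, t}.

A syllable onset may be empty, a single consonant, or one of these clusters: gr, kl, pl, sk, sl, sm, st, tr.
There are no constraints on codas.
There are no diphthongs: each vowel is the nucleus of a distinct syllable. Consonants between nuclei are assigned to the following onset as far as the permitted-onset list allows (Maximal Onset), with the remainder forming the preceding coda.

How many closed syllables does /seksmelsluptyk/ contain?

4

Vowels present: e, e, u, y; each is a nucleus, giving 4 syllables.
/e…e/ gap (V1→V2): cluster /ksm/ — the longest permitted-onset suffix is /sm/; onset = /sm/, preceding coda = /k/.
/e…u/ gap (V2→V3): /lsl/ — longest licit onset from the right is /sl/, leaving /l/ as coda.
/u…y/ gap (V3→V4): /pt/ splits as /p/ + /t/ (/t/ is the longest suffix that is a licit onset).
Result: sek.smel.slup.tyk.
Classifying each syllable: /sek/ (closed), /smel/ (closed), /slup/ (closed), /tyk/ (closed).
Closed syllables: 4.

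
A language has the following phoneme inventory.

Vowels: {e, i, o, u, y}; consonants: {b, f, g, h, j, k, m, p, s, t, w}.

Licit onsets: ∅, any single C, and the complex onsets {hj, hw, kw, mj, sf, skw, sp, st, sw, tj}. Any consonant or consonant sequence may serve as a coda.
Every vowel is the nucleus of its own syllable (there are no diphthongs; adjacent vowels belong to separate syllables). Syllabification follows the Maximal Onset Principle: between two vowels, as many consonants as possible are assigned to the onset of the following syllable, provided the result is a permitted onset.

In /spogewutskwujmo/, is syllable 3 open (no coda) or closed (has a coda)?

closed

Vowels present: o, e, u, u, o; each is a nucleus, giving 5 syllables.
/o…e/ gap (V1→V2): just /g/ — single C goes to the following onset.
/e…u/ gap (V2→V3): /w/ is a single consonant, so it becomes the next onset.
/u…u/ gap (V3→V4): /tskw/ — longest licit onset from the right is /skw/, leaving /t/ as coda.
/u…o/ gap (V4→V5): cluster /jm/ — the longest permitted-onset suffix is /m/; onset = /m/, preceding coda = /j/.
Result: spo.ge.wut.skwuj.mo.
Syllable 3 is /wut/ with coda /t/, so it is closed.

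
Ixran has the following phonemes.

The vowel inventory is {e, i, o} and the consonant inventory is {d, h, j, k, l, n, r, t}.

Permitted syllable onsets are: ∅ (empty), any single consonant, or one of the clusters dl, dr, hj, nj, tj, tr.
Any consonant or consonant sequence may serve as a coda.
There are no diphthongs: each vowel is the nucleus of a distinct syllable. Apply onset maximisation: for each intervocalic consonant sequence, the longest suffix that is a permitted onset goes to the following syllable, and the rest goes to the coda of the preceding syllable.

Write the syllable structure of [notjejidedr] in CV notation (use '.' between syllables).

The vowels are o, e, i, e — 4 nuclei, so 4 syllables.
/o…e/ gap (V1→V2): cluster /tj/ — /tj/ is itself a permitted onset, so the whole cluster goes right; preceding coda = ∅.
/e…i/ gap (V2→V3): just /j/ — single C goes to the following onset.
/i…e/ gap (V3→V4): /d/ is a single consonant, so it becomes the next onset.
Putting it together: no.tje.ji.dedr.
Mapping each syllable to C/V: /no/ → CV, /tje/ → CCV, /ji/ → CV, /dedr/ → CVCC.

CV.CCV.CV.CVCC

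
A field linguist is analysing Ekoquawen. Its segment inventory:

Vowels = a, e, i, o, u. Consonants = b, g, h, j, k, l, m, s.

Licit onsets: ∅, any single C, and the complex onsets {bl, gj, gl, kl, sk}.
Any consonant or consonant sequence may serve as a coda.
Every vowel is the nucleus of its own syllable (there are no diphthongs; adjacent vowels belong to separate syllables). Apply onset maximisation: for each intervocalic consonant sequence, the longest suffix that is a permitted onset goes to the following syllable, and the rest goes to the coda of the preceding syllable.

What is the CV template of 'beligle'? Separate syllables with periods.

CV.CV.CCV

Nuclei (vowels): e, i, e → 3 syllables.
/e…i/ gap (V1→V2): /l/ → onset of the next syllable (single consonants are always licit onsets).
/i…e/ gap (V2→V3): cluster /gl/ — /gl/ is itself a permitted onset, so the whole cluster goes right; preceding coda = ∅.
Putting it together: be.li.gle.
Mapping each syllable to C/V: /be/ → CV, /li/ → CV, /gle/ → CCV.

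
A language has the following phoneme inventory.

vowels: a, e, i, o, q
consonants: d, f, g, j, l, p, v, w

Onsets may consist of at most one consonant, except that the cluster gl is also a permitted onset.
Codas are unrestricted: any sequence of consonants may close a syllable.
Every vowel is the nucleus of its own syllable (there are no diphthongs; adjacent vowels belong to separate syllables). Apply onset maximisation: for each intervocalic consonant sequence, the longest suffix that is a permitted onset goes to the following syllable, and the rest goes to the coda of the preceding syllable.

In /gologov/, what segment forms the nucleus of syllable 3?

Vowels present: o, o, o; each is a nucleus, giving 3 syllables.
The third nucleus (vowel 3 from the left) is /o/.

o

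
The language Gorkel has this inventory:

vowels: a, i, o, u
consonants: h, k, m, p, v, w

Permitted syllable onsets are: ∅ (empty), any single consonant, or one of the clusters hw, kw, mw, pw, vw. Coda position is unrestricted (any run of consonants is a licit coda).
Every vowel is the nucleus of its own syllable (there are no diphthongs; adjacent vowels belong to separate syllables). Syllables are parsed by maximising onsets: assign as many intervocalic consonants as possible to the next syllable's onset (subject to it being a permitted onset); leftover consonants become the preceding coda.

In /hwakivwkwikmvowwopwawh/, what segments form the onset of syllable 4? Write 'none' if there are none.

v

Vowels present: a, i, i, o, o, a; each is a nucleus, giving 6 syllables.
V1 /a/ – V2 /i/: /k/ → onset of the next syllable (single consonants are always licit onsets).
V2 /i/ – V3 /i/: cluster /vwkw/ — the longest permitted-onset suffix is /kw/; onset = /kw/, preceding coda = /vw/.
V3 /i/ – V4 /o/: cluster /kmv/ — the longest permitted-onset suffix is /v/; onset = /v/, preceding coda = /km/.
V4 /o/ – V5 /o/: cluster /ww/ — the longest permitted-onset suffix is /w/; onset = /w/, preceding coda = /w/.
V5 /o/ – V6 /a/: /pw/ — entire cluster is a permitted onset → onset /pw/, coda ∅.
Result: hwa.kivw.kwikm.vow.wo.pwawh.
Syllable 4 is /vow/: onset /v/, nucleus /o/, coda /w/.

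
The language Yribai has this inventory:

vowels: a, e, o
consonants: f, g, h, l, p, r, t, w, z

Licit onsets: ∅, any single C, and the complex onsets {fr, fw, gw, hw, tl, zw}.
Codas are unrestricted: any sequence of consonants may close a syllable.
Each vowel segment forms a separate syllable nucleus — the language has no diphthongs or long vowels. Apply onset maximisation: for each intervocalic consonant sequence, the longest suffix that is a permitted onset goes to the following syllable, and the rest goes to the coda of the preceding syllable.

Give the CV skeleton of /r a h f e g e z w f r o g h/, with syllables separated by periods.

The vowels are a, e, e, o — 4 nuclei, so 4 syllables.
Between /a/ (V1) and /e/ (V2): cluster /hf/ — the longest permitted-onset suffix is /f/; onset = /f/, preceding coda = /h/.
Between /e/ (V2) and /e/ (V3): /g/ → onset of the next syllable (single consonants are always licit onsets).
Between /e/ (V3) and /o/ (V4): /zwfr/ — longest licit onset from the right is /fr/, leaving /zw/ as coda.
Putting it together: rah.fe.gezw.frogh.
Mapping each syllable to C/V: /rah/ → CVC, /fe/ → CV, /gezw/ → CVCC, /frogh/ → CCVCC.

CVC.CV.CVCC.CCVCC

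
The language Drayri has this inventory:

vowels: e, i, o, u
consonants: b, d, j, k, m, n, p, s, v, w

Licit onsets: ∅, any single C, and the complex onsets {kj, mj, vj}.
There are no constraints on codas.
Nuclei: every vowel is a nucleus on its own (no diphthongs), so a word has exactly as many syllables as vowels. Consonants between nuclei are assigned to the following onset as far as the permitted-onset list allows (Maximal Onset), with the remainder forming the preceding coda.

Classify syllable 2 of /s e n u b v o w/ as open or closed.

closed

The vowels are e, u, o — 3 nuclei, so 3 syllables.
σ1/σ2 boundary: just /n/ — single C goes to the following onset.
σ2/σ3 boundary: cluster /bv/ — the longest permitted-onset suffix is /v/; onset = /v/, preceding coda = /b/.
Result: se.nub.vow.
Syllable 2 is /nub/ with coda /b/, so it is closed.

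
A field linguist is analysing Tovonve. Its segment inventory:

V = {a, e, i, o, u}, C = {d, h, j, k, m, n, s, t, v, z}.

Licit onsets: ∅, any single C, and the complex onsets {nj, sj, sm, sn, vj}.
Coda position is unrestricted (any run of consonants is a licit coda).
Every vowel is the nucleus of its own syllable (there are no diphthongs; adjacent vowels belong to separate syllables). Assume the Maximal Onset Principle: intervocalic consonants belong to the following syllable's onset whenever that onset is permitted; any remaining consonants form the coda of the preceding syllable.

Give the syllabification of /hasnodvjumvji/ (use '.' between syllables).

Nuclei (vowels): a, o, u, i → 4 syllables.
σ1/σ2 boundary: /sn/ is a licit onset in full, so it all attaches to the next syllable.
σ2/σ3 boundary: /dvj/; trying suffixes from longest down, /vj/ is the first permitted one, so coda /d/ | onset /vj/.
σ3/σ4 boundary: /mvj/; trying suffixes from longest down, /vj/ is the first permitted one, so coda /m/ | onset /vj/.

ha.snod.vjum.vji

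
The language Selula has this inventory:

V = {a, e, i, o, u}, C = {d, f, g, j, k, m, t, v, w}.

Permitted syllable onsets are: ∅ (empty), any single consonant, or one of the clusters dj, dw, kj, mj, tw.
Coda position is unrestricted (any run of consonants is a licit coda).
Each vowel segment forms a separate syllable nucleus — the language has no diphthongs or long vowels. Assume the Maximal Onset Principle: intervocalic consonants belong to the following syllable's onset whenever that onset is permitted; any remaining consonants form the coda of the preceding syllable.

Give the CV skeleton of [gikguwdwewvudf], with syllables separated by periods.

Nuclei (vowels): i, u, e, u → 4 syllables.
/i…u/ gap (V1→V2): cluster /kg/ — the longest permitted-onset suffix is /g/; onset = /g/, preceding coda = /k/.
/u…e/ gap (V2→V3): /wdw/ splits as /w/ + /dw/ (/dw/ is the longest suffix that is a licit onset).
/e…u/ gap (V3→V4): cluster /wv/ — the longest permitted-onset suffix is /v/; onset = /v/, preceding coda = /w/.
Syllabification: gik.guw.dwew.vudf.
Mapping each syllable to C/V: /gik/ → CVC, /guw/ → CVC, /dwew/ → CCVC, /vudf/ → CVCC.

CVC.CVC.CCVC.CVCC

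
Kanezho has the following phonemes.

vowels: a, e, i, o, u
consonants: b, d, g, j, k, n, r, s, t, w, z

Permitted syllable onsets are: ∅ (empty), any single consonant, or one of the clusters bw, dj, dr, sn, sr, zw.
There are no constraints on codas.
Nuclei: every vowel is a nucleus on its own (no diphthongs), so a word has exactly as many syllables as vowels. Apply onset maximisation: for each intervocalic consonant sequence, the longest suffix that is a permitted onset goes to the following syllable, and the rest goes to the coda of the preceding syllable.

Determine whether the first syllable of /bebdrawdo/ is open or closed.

closed

Nuclei (vowels): e, a, o → 3 syllables.
/e…a/ gap (V1→V2): /bdr/; trying suffixes from longest down, /dr/ is the first permitted one, so coda /b/ | onset /dr/.
/a…o/ gap (V2→V3): /wd/ splits as /w/ + /d/ (/d/ is the longest suffix that is a licit onset).
So the parse is beb.draw.do.
Syllable 1 is /beb/ with coda /b/, so it is closed.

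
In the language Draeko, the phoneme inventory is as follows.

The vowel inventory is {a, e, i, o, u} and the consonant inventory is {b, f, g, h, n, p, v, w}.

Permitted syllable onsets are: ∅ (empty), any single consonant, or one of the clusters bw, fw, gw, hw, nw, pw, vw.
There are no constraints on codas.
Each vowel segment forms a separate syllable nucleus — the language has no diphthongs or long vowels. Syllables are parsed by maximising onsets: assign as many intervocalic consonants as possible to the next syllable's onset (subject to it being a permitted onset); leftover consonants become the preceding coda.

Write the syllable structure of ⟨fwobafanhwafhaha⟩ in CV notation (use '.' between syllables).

Vowels present: o, a, a, a, a, a; each is a nucleus, giving 6 syllables.
σ1/σ2 boundary: /b/ is a single consonant, so it becomes the next onset.
σ2/σ3 boundary: /f/ → onset of the next syllable (single consonants are always licit onsets).
σ3/σ4 boundary: cluster /nhw/ — the longest permitted-onset suffix is /hw/; onset = /hw/, preceding coda = /n/.
σ4/σ5 boundary: /fh/ — longest licit onset from the right is /h/, leaving /f/ as coda.
σ5/σ6 boundary: /h/ → onset of the next syllable (single consonants are always licit onsets).
Result: fwo.ba.fan.hwaf.ha.ha.
Mapping each syllable to C/V: /fwo/ → CCV, /ba/ → CV, /fan/ → CVC, /hwaf/ → CCVC, /ha/ → CV, /ha/ → CV.

CCV.CV.CVC.CCVC.CV.CV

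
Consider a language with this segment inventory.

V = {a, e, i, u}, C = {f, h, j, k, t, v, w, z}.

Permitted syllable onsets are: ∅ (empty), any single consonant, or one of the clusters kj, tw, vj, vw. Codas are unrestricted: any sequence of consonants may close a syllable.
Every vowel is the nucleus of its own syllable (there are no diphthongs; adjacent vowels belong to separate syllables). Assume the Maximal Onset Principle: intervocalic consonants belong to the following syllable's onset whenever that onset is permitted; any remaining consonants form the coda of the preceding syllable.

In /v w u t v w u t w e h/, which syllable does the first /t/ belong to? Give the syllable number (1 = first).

The vowels are u, u, e — 3 nuclei, so 3 syllables.
/u…u/ gap (V1→V2): /tvw/; trying suffixes from longest down, /vw/ is the first permitted one, so coda /t/ | onset /vw/.
/u…e/ gap (V2→V3): /tw/ — entire cluster is a permitted onset → onset /tw/, coda ∅.
Result: vwut.vwu.tweh.
The first /t/ is in the coda of syllable 1 (/vwut/).

1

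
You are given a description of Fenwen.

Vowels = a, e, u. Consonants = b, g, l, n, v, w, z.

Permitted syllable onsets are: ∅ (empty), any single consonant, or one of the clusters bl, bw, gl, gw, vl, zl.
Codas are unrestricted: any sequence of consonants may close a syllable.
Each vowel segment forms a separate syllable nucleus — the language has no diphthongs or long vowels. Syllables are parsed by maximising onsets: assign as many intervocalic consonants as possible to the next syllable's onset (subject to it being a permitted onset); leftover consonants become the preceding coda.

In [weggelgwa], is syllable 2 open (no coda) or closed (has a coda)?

closed

Vowels present: e, e, a; each is a nucleus, giving 3 syllables.
V1 /e/ – V2 /e/: /gg/ — longest licit onset from the right is /g/, leaving /g/ as coda.
V2 /e/ – V3 /a/: /lgw/; trying suffixes from longest down, /gw/ is the first permitted one, so coda /l/ | onset /gw/.
Result: weg.gel.gwa.
Syllable 2 is /gel/ with coda /l/, so it is closed.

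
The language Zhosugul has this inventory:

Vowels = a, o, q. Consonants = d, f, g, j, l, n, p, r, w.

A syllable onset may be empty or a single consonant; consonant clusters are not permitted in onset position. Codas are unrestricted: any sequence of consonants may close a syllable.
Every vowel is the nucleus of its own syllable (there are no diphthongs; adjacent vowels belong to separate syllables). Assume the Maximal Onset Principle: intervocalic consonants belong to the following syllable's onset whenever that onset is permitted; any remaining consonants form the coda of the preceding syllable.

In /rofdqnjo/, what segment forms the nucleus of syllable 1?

Vowels present: o, q, o; each is a nucleus, giving 3 syllables.
The first nucleus (vowel 1 from the left) is /o/.

o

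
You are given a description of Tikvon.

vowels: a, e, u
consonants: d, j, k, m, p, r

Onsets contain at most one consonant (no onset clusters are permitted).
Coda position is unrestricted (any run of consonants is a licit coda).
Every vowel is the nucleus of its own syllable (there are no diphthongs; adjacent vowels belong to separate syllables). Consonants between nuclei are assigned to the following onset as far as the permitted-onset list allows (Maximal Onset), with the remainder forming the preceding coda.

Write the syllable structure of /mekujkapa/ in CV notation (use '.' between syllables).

Nuclei (vowels): e, u, a, a → 4 syllables.
σ1/σ2 boundary: /k/ → onset of the next syllable (single consonants are always licit onsets).
σ2/σ3 boundary: cluster /jk/ — the longest permitted-onset suffix is /k/; onset = /k/, preceding coda = /j/.
σ3/σ4 boundary: just /p/ — single C goes to the following onset.
Syllabification: me.kuj.ka.pa.
Mapping each syllable to C/V: /me/ → CV, /kuj/ → CVC, /ka/ → CV, /pa/ → CV.

CV.CVC.CV.CV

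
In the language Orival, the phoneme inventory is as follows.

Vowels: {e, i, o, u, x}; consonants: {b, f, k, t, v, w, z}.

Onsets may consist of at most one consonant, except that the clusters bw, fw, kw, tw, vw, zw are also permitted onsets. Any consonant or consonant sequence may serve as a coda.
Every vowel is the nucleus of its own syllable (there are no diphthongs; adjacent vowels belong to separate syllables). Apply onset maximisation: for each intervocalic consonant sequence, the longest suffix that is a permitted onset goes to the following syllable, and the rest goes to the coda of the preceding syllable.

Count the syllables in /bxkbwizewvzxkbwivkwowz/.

6

The vowels are x, i, e, x, i, o — 6 nuclei, so 6 syllables.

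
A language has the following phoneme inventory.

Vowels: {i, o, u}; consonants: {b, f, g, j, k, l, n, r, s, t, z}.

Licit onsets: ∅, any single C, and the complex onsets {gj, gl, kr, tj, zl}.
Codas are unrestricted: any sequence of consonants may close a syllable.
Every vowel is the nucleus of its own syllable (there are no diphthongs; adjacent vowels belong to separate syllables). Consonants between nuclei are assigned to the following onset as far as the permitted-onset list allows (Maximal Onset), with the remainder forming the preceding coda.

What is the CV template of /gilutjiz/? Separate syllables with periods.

CV.CV.CCVC

Nuclei (vowels): i, u, i → 3 syllables.
/i…u/ gap (V1→V2): /l/ is a single consonant, so it becomes the next onset.
/u…i/ gap (V2→V3): /tj/ — entire cluster is a permitted onset → onset /tj/, coda ∅.
Result: gi.lu.tjiz.
Mapping each syllable to C/V: /gi/ → CV, /lu/ → CV, /tjiz/ → CCVC.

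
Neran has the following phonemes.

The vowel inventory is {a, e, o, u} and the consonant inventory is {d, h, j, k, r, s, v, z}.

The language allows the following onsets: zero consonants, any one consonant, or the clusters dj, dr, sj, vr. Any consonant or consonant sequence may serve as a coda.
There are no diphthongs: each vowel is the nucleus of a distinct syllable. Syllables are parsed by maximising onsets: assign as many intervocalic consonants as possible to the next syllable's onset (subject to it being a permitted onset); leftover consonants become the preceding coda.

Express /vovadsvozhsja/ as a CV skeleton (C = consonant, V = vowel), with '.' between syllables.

Nuclei (vowels): o, a, o, a → 4 syllables.
Between /o/ (V1) and /a/ (V2): /v/ is a single consonant, so it becomes the next onset.
Between /a/ (V2) and /o/ (V3): /dsv/ splits as /ds/ + /v/ (/v/ is the longest suffix that is a licit onset).
Between /o/ (V3) and /a/ (V4): /zhsj/; trying suffixes from longest down, /sj/ is the first permitted one, so coda /zh/ | onset /sj/.
Syllabification: vo.vads.vozh.sja.
Mapping each syllable to C/V: /vo/ → CV, /vads/ → CVCC, /vozh/ → CVCC, /sja/ → CCV.

CV.CVCC.CVCC.CCV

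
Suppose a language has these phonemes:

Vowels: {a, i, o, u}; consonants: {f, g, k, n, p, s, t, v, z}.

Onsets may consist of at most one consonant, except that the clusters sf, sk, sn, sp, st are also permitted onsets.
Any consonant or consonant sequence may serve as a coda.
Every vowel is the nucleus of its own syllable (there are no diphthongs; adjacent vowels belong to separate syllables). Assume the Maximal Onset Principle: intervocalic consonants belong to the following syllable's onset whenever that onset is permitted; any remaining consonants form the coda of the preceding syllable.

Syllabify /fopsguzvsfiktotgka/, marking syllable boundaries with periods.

fops.guzv.sfik.totg.ka

Nuclei (vowels): o, u, i, o, a → 5 syllables.
Between /o/ (V1) and /u/ (V2): cluster /psg/ — the longest permitted-onset suffix is /g/; onset = /g/, preceding coda = /ps/.
Between /u/ (V2) and /i/ (V3): cluster /zvsf/ — the longest permitted-onset suffix is /sf/; onset = /sf/, preceding coda = /zv/.
Between /i/ (V3) and /o/ (V4): cluster /kt/ — the longest permitted-onset suffix is /t/; onset = /t/, preceding coda = /k/.
Between /o/ (V4) and /a/ (V5): /tgk/ splits as /tg/ + /k/ (/k/ is the longest suffix that is a licit onset).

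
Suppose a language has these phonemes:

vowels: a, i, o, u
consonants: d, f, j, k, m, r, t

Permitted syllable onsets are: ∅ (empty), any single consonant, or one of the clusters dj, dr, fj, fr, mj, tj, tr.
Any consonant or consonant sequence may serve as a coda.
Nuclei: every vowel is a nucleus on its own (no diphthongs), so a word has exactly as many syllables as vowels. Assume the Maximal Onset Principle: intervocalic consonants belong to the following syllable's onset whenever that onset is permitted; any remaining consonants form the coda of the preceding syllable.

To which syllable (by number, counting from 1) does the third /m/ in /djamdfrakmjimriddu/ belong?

Vowels present: a, a, i, i, u; each is a nucleus, giving 5 syllables.
/a…a/ gap (V1→V2): cluster /mdfr/ — the longest permitted-onset suffix is /fr/; onset = /fr/, preceding coda = /md/.
/a…i/ gap (V2→V3): cluster /kmj/ — the longest permitted-onset suffix is /mj/; onset = /mj/, preceding coda = /k/.
/i…i/ gap (V3→V4): /mr/ splits as /m/ + /r/ (/r/ is the longest suffix that is a licit onset).
/i…u/ gap (V4→V5): /dd/; trying suffixes from longest down, /d/ is the first permitted one, so coda /d/ | onset /d/.
Syllabification: djamd.frak.mjim.rid.du.
The third /m/ is in the coda of syllable 3 (/mjim/).

3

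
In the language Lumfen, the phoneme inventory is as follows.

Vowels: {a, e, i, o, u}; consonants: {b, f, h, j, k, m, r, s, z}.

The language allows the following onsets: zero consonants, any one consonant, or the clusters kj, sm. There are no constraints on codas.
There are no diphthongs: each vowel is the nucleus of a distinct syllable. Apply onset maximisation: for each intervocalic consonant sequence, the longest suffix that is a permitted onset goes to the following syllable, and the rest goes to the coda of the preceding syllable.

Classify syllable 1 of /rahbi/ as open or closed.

closed

Vowels present: a, i; each is a nucleus, giving 2 syllables.
Between /a/ (V1) and /i/ (V2): cluster /hb/ — the longest permitted-onset suffix is /b/; onset = /b/, preceding coda = /h/.
Syllabification: rah.bi.
Syllable 1 is /rah/ with coda /h/, so it is closed.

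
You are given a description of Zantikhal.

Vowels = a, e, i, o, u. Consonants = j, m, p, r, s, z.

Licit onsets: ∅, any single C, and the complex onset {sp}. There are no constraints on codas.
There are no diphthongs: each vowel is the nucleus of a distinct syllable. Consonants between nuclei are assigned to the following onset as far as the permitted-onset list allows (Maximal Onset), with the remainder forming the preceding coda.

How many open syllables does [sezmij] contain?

0

The vowels are e, i — 2 nuclei, so 2 syllables.
σ1/σ2 boundary: /zm/ splits as /z/ + /m/ (/m/ is the longest suffix that is a licit onset).
Syllabification: sez.mij.
Classifying each syllable: /sez/ (closed), /mij/ (closed).
Open syllables: 0.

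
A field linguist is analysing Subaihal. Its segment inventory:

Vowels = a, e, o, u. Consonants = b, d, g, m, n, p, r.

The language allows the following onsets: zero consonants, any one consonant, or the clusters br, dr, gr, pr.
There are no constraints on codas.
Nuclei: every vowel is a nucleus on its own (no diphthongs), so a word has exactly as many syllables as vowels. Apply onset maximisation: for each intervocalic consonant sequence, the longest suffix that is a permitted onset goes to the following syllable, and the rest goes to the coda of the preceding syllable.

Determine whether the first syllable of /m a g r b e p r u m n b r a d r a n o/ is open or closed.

closed

Vowels present: a, e, u, a, a, o; each is a nucleus, giving 6 syllables.
Between /a/ (V1) and /e/ (V2): /grb/; trying suffixes from longest down, /b/ is the first permitted one, so coda /gr/ | onset /b/.
Between /e/ (V2) and /u/ (V3): /pr/ is a licit onset in full, so it all attaches to the next syllable.
Between /u/ (V3) and /a/ (V4): /mnbr/; trying suffixes from longest down, /br/ is the first permitted one, so coda /mn/ | onset /br/.
Between /a/ (V4) and /a/ (V5): cluster /dr/ — /dr/ is itself a permitted onset, so the whole cluster goes right; preceding coda = ∅.
Between /a/ (V5) and /o/ (V6): just /n/ — single C goes to the following onset.
Putting it together: magr.be.prumn.bra.dra.no.
Syllable 1 is /magr/ with coda /gr/, so it is closed.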